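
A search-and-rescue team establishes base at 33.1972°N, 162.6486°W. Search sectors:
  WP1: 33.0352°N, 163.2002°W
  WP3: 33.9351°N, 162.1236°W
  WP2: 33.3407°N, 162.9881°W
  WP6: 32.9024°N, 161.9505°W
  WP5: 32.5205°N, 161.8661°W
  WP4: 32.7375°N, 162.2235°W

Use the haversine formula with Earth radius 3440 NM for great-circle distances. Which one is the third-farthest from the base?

WP6

Distances from the base (33.1972°N, 162.6486°W):
WP5: 56.6 NM
WP3: 51.5 NM
WP6: 39.3 NM
WP4: 34.9 NM
WP1: 29.4 NM
WP2: 19.1 NM
The third-farthest is WP6 at 39.3 NM.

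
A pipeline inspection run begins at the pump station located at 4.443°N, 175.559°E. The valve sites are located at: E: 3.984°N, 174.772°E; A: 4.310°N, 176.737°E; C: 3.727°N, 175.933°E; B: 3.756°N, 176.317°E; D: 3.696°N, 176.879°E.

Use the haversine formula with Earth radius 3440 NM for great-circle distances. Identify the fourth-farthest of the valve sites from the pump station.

E

Distances from the pump station (4.443°N, 175.559°E):
D: 90.9 NM
A: 71.0 NM
B: 61.3 NM
E: 54.6 NM
C: 48.5 NM
The fourth-farthest is E at 54.6 NM.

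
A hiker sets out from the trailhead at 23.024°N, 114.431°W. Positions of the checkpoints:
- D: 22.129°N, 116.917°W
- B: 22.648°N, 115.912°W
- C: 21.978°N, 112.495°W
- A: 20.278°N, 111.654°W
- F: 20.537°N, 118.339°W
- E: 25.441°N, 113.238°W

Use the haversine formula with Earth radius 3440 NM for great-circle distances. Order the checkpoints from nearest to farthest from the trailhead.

B, C, D, E, A, F

Distances from the trailhead:
B 22.648°N, 115.912°W: 85.0 NM
C 21.978°N, 112.495°W: 124.4 NM
D 22.129°N, 116.917°W: 147.9 NM
E 25.441°N, 113.238°W: 159.1 NM
A 20.278°N, 111.654°W: 226.2 NM
F 20.537°N, 118.339°W: 264.1 NM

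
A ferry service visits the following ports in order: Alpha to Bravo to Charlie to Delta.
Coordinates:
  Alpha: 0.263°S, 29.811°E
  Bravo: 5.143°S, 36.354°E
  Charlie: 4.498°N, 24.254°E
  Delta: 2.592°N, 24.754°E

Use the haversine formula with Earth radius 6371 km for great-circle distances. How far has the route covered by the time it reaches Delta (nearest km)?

Leg distances:
Alpha→Bravo: 906.8 km  (cumulative 906.8 km)
Bravo→Charlie: 1719.1 km  (cumulative 2625.9 km)
Charlie→Delta: 219.1 km  (cumulative 2844.9 km)
Cumulative distance at Delta ≈ 2845 km.

2845 km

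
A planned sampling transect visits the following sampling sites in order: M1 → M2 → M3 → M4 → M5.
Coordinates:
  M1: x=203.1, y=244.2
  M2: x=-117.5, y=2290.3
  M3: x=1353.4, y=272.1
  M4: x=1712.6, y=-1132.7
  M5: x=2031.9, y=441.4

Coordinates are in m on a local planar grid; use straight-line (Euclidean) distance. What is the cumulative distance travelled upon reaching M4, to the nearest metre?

6018 m

Leg distances:
M1→M2: 2071.1 m  (cumulative 2071.1 m)
M2→M3: 2497.3 m  (cumulative 4568.4 m)
M3→M4: 1450.0 m  (cumulative 6018.4 m)
Cumulative distance at M4 ≈ 6018 m.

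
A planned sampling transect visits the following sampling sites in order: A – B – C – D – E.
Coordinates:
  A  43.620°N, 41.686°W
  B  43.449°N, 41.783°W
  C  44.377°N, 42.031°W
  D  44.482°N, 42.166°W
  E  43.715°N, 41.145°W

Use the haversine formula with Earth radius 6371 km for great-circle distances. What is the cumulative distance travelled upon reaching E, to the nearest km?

259 km

Leg distances:
A→B: 20.6 km  (cumulative 20.6 km)
B→C: 105.1 km  (cumulative 125.6 km)
C→D: 15.9 km  (cumulative 141.5 km)
D→E: 118.0 km  (cumulative 259.5 km)
Cumulative distance at E ≈ 259 km.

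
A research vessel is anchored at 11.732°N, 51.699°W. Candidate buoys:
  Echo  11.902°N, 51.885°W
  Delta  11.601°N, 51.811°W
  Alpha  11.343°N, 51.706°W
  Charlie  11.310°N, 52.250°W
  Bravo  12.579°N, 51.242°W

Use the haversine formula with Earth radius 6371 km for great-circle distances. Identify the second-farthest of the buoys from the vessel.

Distances from the vessel (11.732°N, 51.699°W):
Bravo: 106.5 km
Charlie: 76.2 km
Alpha: 43.3 km
Echo: 27.7 km
Delta: 19.0 km
The second-farthest is Charlie at 76.2 km.

Charlie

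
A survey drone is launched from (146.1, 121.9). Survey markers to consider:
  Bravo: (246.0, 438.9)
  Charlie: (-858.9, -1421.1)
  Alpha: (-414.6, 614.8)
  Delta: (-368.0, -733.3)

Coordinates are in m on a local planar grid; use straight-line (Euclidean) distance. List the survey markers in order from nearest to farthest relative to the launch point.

Computing each straight-line distance from (146.1, 121.9):
Bravo (246.0, 438.9): 332.4 m
Alpha (-414.6, 614.8): 746.5 m
Delta (-368.0, -733.3): 997.8 m
Charlie (-858.9, -1421.1): 1841.4 m

Bravo, Alpha, Delta, Charlie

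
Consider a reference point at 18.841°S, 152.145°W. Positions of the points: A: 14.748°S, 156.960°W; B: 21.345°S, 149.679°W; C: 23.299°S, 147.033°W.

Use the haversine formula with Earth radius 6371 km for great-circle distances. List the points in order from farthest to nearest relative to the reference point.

Computing each great-circle distance from 18.841°S, 152.145°W:
C 23.299°S, 147.033°W: 725.8 km
A 14.748°S, 156.960°W: 685.4 km
B 21.345°S, 149.679°W: 379.2 km

C, A, B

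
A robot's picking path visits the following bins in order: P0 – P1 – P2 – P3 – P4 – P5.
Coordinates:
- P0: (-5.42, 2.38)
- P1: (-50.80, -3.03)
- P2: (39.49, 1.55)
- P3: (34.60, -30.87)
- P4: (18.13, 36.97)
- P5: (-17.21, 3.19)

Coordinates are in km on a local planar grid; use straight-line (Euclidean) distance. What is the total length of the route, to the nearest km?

288 km

Leg distances:
P0→P1: 45.7 km  (cumulative 45.7 km)
P1→P2: 90.4 km  (cumulative 136.1 km)
P2→P3: 32.8 km  (cumulative 168.9 km)
P3→P4: 69.8 km  (cumulative 238.7 km)
P4→P5: 48.9 km  (cumulative 287.6 km)
Total route length ≈ 288 km.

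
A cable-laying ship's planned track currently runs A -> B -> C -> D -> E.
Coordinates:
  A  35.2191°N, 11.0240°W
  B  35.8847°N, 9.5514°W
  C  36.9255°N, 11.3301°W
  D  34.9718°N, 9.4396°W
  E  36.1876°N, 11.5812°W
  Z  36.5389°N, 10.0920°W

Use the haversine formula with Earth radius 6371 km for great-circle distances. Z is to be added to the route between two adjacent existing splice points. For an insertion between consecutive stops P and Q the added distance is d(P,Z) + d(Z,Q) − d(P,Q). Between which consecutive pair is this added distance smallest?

Added distance for inserting Z between each consecutive pair:
A–B: 104.1 km
B–C: 9.0 km
C–D: 26.4 km
D–E: 86.7 km
Smallest added distance is 9.0 km, inserting between B and C.

between B and C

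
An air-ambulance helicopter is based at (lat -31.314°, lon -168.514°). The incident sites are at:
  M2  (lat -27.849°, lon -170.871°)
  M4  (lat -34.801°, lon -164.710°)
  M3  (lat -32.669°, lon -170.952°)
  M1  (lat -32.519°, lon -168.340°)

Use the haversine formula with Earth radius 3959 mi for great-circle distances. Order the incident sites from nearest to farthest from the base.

Computing each great-circle distance from (lat -31.314°, lon -168.514°):
M1 (lat -32.519°, lon -168.340°): 83.9 mi
M3 (lat -32.669°, lon -170.952°): 170.8 mi
M2 (lat -27.849°, lon -170.871°): 278.2 mi
M4 (lat -34.801°, lon -164.710°): 326.4 mi

M1, M3, M2, M4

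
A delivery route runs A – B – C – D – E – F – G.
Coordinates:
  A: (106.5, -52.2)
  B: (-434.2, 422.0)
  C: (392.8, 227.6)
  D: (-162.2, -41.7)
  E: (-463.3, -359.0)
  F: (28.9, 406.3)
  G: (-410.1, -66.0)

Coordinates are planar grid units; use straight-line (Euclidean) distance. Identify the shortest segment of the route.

Leg distances:
A→B: 719.2
B→C: 849.5
C→D: 616.9
D→E: 437.4
E→F: 909.9
F→G: 644.8
The shortest leg is D–E at 437.4.

D–E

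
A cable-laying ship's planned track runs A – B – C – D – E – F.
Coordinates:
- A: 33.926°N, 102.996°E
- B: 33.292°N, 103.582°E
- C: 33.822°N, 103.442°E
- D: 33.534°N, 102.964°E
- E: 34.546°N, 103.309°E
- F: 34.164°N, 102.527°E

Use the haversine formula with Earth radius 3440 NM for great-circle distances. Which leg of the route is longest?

D–E

Leg distances:
A→B: 48.0 NM
B→C: 32.6 NM
C→D: 29.5 NM
D→E: 63.1 NM
E→F: 45.0 NM
The longest leg is D–E at 63.1 NM.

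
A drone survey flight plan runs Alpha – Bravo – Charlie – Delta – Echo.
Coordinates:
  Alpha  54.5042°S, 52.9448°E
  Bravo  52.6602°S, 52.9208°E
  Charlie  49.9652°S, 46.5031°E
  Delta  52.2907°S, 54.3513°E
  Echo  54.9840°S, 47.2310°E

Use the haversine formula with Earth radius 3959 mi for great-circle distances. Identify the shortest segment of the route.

Leg distances:
Alpha→Bravo: 127.4 mi
Bravo→Charlie: 333.7 mi
Charlie→Delta: 376.1 mi
Delta→Echo: 345.8 mi
The shortest leg is Alpha–Bravo at 127.4 mi.

Alpha–Bravo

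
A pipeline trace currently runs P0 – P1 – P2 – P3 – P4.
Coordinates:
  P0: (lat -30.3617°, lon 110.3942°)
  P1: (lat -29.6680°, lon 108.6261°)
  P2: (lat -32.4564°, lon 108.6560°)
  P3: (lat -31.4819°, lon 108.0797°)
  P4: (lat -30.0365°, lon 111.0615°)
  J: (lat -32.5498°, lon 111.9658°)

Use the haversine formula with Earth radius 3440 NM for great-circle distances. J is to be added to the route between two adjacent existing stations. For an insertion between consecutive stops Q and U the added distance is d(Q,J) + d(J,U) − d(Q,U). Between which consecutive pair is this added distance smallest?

Added distance for inserting J between each consecutive pair:
P0–P1: 296.9 NM
P1–P2: 244.0 NM
P2–P3: 310.2 NM
P3–P4: 189.2 NM
Smallest added distance is 189.2 NM, inserting between P3 and P4.

between P3 and P4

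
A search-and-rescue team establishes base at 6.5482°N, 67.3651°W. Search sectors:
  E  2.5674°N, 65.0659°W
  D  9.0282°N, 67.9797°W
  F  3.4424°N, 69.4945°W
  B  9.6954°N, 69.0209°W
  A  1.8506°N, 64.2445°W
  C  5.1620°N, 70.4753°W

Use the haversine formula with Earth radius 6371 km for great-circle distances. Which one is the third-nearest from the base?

Distance to each, sorted:
D: 284.0 km
C: 377.0 km
B: 394.6 km
F: 418.2 km
E: 510.7 km
A: 626.5 km
The third-nearest is B at 394.6 km.

B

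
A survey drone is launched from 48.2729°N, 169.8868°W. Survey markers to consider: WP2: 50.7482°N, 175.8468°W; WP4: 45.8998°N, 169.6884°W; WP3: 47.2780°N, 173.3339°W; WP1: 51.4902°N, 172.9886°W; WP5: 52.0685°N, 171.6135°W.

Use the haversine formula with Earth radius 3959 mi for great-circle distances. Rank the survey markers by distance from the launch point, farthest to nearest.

WP2, WP5, WP1, WP3, WP4

Computing each great-circle distance from 48.2729°N, 169.8868°W:
WP2 50.7482°N, 175.8468°W: 317.3 mi
WP5 52.0685°N, 171.6135°W: 273.2 mi
WP1 51.4902°N, 172.9886°W: 261.7 mi
WP3 47.2780°N, 173.3339°W: 174.2 mi
WP4 45.8998°N, 169.6884°W: 164.2 mi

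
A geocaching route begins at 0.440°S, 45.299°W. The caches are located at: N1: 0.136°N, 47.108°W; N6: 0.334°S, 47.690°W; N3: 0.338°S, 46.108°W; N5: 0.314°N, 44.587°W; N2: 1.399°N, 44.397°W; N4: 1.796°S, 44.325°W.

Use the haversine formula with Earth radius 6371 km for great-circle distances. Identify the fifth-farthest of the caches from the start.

N5

Distances from the start (0.440°S, 45.299°W):
N6: 266.1 km
N2: 227.8 km
N1: 211.1 km
N4: 185.6 km
N5: 115.3 km
N3: 90.7 km
The fifth-farthest is N5 at 115.3 km.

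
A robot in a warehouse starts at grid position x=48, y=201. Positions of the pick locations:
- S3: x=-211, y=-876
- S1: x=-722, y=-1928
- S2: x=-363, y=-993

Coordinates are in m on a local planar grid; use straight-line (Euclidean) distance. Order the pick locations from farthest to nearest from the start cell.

S1, S2, S3

Computing each straight-line distance from x=48, y=201:
S1 x=-722, y=-1928: 2264.0 m
S2 x=-363, y=-993: 1262.8 m
S3 x=-211, y=-876: 1107.7 m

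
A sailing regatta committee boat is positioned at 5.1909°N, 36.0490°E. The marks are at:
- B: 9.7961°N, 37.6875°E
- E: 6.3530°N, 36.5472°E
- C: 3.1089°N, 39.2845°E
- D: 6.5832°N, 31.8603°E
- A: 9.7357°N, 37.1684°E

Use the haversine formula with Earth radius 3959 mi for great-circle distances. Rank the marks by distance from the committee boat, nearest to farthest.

E, C, D, A, B

Distance from the committee boat at 5.1909°N, 36.0490°E to each:
E 6.3530°N, 36.5472°E: 87.3 mi
C 3.1089°N, 39.2845°E: 265.3 mi
D 6.5832°N, 31.8603°E: 303.5 mi
A 9.7357°N, 37.1684°E: 323.3 mi
B 9.7961°N, 37.6875°E: 337.4 mi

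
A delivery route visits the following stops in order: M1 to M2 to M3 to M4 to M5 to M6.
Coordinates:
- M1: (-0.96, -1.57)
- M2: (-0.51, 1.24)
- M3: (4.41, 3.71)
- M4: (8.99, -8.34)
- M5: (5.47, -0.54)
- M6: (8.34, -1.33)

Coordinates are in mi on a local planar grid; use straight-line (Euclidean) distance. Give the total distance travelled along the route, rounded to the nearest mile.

Leg distances:
M1→M2: 2.8 mi  (cumulative 2.8 mi)
M2→M3: 5.5 mi  (cumulative 8.4 mi)
M3→M4: 12.9 mi  (cumulative 21.2 mi)
M4→M5: 8.6 mi  (cumulative 29.8 mi)
M5→M6: 3.0 mi  (cumulative 32.8 mi)
Total route length ≈ 33 mi.

33 mi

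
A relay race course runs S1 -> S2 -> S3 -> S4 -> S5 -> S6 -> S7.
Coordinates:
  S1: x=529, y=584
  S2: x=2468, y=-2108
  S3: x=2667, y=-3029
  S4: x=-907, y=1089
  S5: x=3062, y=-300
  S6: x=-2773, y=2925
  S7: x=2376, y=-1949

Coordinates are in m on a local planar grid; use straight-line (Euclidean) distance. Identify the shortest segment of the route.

Leg distances:
S1→S2: 3317.6 m
S2→S3: 942.3 m
S3→S4: 5452.7 m
S4→S5: 4205.0 m
S5→S6: 6666.9 m
S6→S7: 7090.0 m
The shortest leg is S2–S3 at 942.3 m.

S2–S3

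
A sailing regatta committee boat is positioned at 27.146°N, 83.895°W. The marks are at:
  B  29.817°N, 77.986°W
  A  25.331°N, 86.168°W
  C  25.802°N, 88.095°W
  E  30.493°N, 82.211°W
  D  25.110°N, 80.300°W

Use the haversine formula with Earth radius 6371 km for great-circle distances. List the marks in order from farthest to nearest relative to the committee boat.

B, C, D, E, A

Computing each great-circle distance from 27.146°N, 83.895°W:
B 29.817°N, 77.986°W: 649.3 km
C 25.802°N, 88.095°W: 443.9 km
D 25.110°N, 80.300°W: 424.3 km
E 30.493°N, 82.211°W: 406.7 km
A 25.331°N, 86.168°W: 303.5 km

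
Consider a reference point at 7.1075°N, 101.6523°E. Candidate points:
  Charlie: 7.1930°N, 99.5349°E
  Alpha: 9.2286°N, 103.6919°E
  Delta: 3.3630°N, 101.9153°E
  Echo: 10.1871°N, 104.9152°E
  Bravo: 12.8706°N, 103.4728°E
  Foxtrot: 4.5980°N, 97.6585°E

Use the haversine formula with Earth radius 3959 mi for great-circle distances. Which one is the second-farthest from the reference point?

Distance to each, sorted:
Bravo: 417.0 mi
Foxtrot: 324.7 mi
Echo: 308.1 mi
Delta: 259.4 mi
Alpha: 202.3 mi
Charlie: 145.3 mi
The second-farthest is Foxtrot at 324.7 mi.

Foxtrot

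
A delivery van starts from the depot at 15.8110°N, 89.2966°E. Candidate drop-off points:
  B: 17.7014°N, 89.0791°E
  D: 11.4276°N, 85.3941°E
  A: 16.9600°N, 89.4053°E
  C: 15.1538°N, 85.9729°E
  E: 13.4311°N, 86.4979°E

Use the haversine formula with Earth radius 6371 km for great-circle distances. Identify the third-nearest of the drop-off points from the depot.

Distance to each, sorted:
A: 128.3 km
B: 211.5 km
C: 363.6 km
E: 400.9 km
D: 644.5 km
The third-nearest is C at 363.6 km.

C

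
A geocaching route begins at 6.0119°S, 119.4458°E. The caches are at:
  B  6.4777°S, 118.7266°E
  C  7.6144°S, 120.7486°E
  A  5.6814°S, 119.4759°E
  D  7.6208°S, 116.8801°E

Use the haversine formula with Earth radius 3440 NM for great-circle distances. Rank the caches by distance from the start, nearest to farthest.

Distances from the start:
A 5.6814°S, 119.4759°E: 19.9 NM
B 6.4777°S, 118.7266°E: 51.2 NM
C 7.6144°S, 120.7486°E: 123.6 NM
D 7.6208°S, 116.8801°E: 180.9 NM

A, B, C, D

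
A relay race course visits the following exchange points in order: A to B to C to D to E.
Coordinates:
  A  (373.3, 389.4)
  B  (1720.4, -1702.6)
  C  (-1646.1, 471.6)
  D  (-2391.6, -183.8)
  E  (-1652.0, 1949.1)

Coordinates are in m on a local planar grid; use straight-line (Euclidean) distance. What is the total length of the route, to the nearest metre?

Leg distances:
A→B: 2488.2 m  (cumulative 2488.2 m)
B→C: 4007.6 m  (cumulative 6495.8 m)
C→D: 992.6 m  (cumulative 7488.4 m)
D→E: 2257.5 m  (cumulative 9745.9 m)
Total route length ≈ 9746 m.

9746 m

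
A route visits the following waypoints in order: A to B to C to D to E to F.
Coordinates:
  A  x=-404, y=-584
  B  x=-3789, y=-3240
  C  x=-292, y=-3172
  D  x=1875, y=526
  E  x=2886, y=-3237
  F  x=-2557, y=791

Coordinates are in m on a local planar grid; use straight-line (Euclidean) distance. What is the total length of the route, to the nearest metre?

22754 m

Leg distances:
A→B: 4302.6 m  (cumulative 4302.6 m)
B→C: 3497.7 m  (cumulative 7800.3 m)
C→D: 4286.2 m  (cumulative 12086.4 m)
D→E: 3896.4 m  (cumulative 15982.9 m)
E→F: 6771.3 m  (cumulative 22754.2 m)
Total route length ≈ 22754 m.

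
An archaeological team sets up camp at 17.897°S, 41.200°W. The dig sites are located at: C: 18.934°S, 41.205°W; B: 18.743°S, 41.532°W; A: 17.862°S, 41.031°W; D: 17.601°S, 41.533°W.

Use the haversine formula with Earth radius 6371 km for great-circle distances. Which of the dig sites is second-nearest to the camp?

D

Distances from the camp (17.897°S, 41.200°W):
A: 18.3 km
D: 48.2 km
B: 100.4 km
C: 115.3 km
The second-nearest is D at 48.2 km.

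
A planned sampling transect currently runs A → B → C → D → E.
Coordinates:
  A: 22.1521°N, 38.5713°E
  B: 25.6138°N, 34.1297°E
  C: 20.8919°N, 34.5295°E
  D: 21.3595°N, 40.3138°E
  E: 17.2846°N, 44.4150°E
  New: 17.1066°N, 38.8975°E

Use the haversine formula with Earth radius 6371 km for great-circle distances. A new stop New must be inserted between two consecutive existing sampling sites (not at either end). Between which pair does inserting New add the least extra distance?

Added distance for inserting New between each consecutive pair:
A–B: 1035.5 km
B–C: 1163.0 km
C–D: 516.4 km
D–E: 457.3 km
Smallest added distance is 457.3 km, inserting between D and E.

between D and E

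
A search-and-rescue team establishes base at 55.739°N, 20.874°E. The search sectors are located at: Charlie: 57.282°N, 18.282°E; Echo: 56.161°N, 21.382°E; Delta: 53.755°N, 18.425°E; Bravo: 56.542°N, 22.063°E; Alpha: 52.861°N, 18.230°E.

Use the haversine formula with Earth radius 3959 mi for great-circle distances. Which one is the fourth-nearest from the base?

Delta

Distances from the base (55.739°N, 20.874°E):
Echo: 35.2 mi
Bravo: 71.9 mi
Charlie: 145.4 mi
Delta: 168.3 mi
Alpha: 225.6 mi
The fourth-nearest is Delta at 168.3 mi.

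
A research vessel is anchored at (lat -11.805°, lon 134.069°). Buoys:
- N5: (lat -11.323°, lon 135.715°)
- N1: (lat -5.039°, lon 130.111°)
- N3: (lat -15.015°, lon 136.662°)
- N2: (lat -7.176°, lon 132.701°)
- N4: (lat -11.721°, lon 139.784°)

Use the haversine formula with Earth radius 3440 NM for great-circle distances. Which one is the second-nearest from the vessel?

N3

Distance to each, sorted:
N5: 101.1 NM
N3: 245.1 NM
N2: 289.5 NM
N4: 336.0 NM
N1: 469.3 NM
The second-nearest is N3 at 245.1 NM.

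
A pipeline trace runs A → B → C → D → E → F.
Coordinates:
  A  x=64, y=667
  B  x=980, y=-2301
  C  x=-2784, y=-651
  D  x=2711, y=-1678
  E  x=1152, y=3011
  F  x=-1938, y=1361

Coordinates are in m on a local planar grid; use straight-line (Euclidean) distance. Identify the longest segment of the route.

Leg distances:
A→B: 3106.1 m
B→C: 4109.8 m
C→D: 5590.1 m
D→E: 4941.4 m
E→F: 3502.9 m
The longest leg is C–D at 5590.1 m.

C–D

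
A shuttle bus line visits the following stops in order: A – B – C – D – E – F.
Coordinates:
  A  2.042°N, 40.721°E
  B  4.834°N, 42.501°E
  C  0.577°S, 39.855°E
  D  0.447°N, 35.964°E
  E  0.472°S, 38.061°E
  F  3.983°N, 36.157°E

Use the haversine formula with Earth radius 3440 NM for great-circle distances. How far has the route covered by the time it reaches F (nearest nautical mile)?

Leg distances:
A→B: 198.7 NM  (cumulative 198.7 NM)
B→C: 361.6 NM  (cumulative 560.3 NM)
C→D: 241.6 NM  (cumulative 801.8 NM)
D→E: 137.5 NM  (cumulative 939.3 NM)
E→F: 290.8 NM  (cumulative 1230.1 NM)
Cumulative distance at F ≈ 1230 NM.

1230 NM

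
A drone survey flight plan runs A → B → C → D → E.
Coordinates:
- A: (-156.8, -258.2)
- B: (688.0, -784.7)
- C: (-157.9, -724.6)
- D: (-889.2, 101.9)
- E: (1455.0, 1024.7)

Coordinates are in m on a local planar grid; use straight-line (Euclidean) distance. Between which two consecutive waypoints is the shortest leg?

B–C

Leg distances:
A→B: 995.4 m
B→C: 848.0 m
C→D: 1103.6 m
D→E: 2519.3 m
The shortest leg is B–C at 848.0 m.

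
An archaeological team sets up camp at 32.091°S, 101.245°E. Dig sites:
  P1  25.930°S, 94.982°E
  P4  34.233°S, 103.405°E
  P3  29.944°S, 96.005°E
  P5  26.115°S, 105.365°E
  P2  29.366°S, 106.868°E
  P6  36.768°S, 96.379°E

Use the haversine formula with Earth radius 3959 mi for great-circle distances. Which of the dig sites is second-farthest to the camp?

P5

Distances from the camp (32.091°S, 101.245°E):
P1: 569.4 mi
P5: 481.9 mi
P6: 425.7 mi
P2: 383.3 mi
P3: 343.9 mi
P4: 193.7 mi
The second-farthest is P5 at 481.9 mi.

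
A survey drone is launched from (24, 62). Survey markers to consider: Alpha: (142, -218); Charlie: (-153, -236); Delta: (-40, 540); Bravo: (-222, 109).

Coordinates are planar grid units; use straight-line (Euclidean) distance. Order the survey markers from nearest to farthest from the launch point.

Distances from the launch point:
Bravo (-222, 109): 250.4
Alpha (142, -218): 303.8
Charlie (-153, -236): 346.6
Delta (-40, 540): 482.3

Bravo, Alpha, Charlie, Delta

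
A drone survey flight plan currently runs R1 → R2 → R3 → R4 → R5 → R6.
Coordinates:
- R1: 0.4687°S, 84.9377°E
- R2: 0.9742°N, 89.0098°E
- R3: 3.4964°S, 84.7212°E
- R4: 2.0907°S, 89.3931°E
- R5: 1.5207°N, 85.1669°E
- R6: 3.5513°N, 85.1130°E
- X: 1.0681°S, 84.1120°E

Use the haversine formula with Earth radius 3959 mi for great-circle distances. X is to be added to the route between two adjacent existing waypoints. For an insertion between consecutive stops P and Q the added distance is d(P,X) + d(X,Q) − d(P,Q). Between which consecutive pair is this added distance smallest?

Added distance for inserting X between each consecutive pair:
R1–R2: 138.6 mi
R2–R3: 111.7 mi
R3–R4: 207.8 mi
R4–R5: 180.6 mi
R5–R6: 379.4 mi
Smallest added distance is 111.7 mi, inserting between R2 and R3.

between R2 and R3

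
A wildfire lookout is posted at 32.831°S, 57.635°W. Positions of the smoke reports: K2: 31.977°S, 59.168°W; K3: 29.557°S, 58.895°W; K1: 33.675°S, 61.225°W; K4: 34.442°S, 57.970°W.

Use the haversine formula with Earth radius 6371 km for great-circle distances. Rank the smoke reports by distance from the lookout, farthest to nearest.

K3, K1, K4, K2

Computing each great-circle distance from 32.831°S, 57.635°W:
K3 29.557°S, 58.895°W: 383.3 km
K1 33.675°S, 61.225°W: 346.7 km
K4 34.442°S, 57.970°W: 181.8 km
K2 31.977°S, 59.168°W: 172.4 km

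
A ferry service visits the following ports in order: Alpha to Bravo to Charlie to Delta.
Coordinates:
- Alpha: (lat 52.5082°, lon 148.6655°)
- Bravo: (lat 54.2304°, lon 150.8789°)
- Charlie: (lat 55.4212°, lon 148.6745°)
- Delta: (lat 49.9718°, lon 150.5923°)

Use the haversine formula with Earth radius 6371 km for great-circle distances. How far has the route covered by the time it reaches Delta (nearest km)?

1054 km

Leg distances:
Alpha→Bravo: 241.3 km  (cumulative 241.3 km)
Bravo→Charlie: 193.6 km  (cumulative 434.9 km)
Charlie→Delta: 619.5 km  (cumulative 1054.4 km)
Cumulative distance at Delta ≈ 1054 km.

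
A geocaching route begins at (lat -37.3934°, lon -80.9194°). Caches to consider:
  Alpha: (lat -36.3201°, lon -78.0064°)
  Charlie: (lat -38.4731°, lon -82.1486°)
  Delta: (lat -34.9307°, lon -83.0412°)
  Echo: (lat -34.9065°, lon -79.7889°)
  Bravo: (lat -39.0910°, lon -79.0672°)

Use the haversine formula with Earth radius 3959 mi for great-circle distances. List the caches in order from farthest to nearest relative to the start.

Computing each great-circle distance from (lat -37.3934°, lon -80.9194°):
Delta (lat -34.9307°, lon -83.0412°): 207.3 mi
Echo (lat -34.9065°, lon -79.7889°): 183.0 mi
Alpha (lat -36.3201°, lon -78.0064°): 177.3 mi
Bravo (lat -39.0910°, lon -79.0672°): 154.5 mi
Charlie (lat -38.4731°, lon -82.1486°): 100.3 mi

Delta, Echo, Alpha, Bravo, Charlie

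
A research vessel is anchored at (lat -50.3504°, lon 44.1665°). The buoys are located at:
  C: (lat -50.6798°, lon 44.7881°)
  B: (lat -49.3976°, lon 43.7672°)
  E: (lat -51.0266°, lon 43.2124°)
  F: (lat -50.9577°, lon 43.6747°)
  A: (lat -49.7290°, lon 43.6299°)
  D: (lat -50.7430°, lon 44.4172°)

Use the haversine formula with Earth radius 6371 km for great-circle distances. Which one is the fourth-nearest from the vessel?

Distances from the vessel ((lat -50.3504°, lon 44.1665°)):
D: 47.1 km
C: 57.2 km
F: 75.9 km
A: 79.0 km
E: 100.8 km
B: 109.7 km
The fourth-nearest is A at 79.0 km.

A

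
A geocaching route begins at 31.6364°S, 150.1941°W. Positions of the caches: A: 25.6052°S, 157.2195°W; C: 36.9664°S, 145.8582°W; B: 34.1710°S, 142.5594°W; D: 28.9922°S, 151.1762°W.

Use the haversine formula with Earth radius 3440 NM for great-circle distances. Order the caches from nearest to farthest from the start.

Computing each great-circle distance from 31.6364°S, 150.1941°W:
D 28.9922°S, 151.1762°W: 166.7 NM
C 36.9664°S, 145.8582°W: 385.4 NM
B 34.1710°S, 142.5594°W: 413.7 NM
A 25.6052°S, 157.2195°W: 517.6 NM

D, C, B, A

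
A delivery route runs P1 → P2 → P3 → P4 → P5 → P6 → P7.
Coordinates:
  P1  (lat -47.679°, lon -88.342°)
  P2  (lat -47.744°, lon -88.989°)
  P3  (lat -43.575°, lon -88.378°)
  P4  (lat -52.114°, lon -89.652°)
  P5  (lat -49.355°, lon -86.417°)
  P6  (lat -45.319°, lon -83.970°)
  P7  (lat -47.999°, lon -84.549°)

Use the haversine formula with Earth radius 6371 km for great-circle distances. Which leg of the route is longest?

P3–P4

Leg distances:
P1→P2: 48.9 km
P2→P3: 466.0 km
P3→P4: 954.2 km
P4→P5: 382.0 km
P5→P6: 485.1 km
P6→P7: 301.3 km
The longest leg is P3–P4 at 954.2 km.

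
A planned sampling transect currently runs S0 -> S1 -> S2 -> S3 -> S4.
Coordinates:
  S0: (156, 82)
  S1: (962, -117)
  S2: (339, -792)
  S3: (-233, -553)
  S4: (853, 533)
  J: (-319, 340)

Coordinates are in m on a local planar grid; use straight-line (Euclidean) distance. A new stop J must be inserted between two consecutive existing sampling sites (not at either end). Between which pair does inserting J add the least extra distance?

between S3 and S4

Added distance for inserting J between each consecutive pair:
S0–S1: 1070.4 m
S1–S2: 1750.9 m
S2–S3: 1586.6 m
S3–S4: 549.1 m
Smallest added distance is 549.1 m, inserting between S3 and S4.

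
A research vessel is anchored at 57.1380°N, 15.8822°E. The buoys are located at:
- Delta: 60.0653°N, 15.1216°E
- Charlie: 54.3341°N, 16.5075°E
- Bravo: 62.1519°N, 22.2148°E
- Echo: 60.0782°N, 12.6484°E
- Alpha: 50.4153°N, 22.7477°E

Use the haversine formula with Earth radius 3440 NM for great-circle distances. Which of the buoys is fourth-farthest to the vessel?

Delta

Distance to each, sorted:
Alpha: 470.9 NM
Bravo: 356.8 NM
Echo: 203.4 NM
Delta: 177.4 NM
Charlie: 169.7 NM
The fourth-farthest is Delta at 177.4 NM.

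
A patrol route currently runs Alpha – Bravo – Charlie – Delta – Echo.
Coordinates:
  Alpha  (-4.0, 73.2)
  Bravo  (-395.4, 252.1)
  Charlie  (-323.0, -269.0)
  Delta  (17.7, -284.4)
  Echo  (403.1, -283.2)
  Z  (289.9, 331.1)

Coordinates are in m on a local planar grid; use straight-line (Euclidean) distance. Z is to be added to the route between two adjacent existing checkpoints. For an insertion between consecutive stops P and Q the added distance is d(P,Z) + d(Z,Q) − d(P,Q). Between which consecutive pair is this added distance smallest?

between Alpha and Bravo

Added distance for inserting Z between each consecutive pair:
Alpha–Bravo: 650.5 m
Bravo–Charlie: 1021.5 m
Charlie–Delta: 1189.7 m
Delta–Echo: 912.2 m
Smallest added distance is 650.5 m, inserting between Alpha and Bravo.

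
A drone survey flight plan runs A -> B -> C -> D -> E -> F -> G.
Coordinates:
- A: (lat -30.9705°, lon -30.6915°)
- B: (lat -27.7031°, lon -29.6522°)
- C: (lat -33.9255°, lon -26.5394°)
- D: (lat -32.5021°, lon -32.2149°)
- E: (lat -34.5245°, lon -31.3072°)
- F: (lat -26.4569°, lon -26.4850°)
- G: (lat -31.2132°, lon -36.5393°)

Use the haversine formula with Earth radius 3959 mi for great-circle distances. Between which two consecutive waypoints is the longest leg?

Leg distances:
A→B: 234.3 mi
B→C: 467.9 mi
C→D: 342.5 mi
D→E: 149.2 mi
E→F: 626.8 mi
F→G: 691.2 mi
The longest leg is F–G at 691.2 mi.

F–G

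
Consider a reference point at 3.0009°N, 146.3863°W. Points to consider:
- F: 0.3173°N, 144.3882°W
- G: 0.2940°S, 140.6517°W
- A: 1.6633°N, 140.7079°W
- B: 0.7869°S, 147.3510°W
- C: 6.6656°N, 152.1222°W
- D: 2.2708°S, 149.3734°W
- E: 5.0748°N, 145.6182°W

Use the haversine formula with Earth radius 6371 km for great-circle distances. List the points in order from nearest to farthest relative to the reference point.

E, F, B, A, D, G, C

Computing each great-circle distance from 3.0009°N, 146.3863°W:
E 5.0748°N, 145.6182°W: 245.8 km
F 0.3173°N, 144.3882°W: 372.0 km
B 0.7869°S, 147.3510°W: 434.6 km
A 1.6633°N, 140.7079°W: 648.2 km
D 2.2708°S, 149.3734°W: 673.7 km
G 0.2940°S, 140.6517°W: 735.2 km
C 6.6656°N, 152.1222°W: 754.9 km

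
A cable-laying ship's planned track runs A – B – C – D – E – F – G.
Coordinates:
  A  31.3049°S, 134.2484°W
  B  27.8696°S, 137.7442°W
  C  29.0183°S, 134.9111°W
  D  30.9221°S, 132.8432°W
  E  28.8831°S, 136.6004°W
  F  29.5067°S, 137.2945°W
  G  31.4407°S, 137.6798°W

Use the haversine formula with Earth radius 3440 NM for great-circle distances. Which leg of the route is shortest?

E–F

Leg distances:
A→B: 275.4 NM
B→C: 164.7 NM
C→D: 156.9 NM
D→E: 230.7 NM
E→F: 52.2 NM
F→G: 117.8 NM
The shortest leg is E–F at 52.2 NM.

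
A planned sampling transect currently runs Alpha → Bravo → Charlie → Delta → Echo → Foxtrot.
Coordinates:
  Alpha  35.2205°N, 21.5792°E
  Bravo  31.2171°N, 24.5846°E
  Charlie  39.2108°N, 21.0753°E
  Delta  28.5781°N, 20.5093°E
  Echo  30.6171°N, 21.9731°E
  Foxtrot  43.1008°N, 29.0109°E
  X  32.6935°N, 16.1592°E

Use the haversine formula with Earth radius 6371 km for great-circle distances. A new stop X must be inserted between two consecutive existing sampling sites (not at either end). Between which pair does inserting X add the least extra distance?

between Charlie and Delta

Added distance for inserting X between each consecutive pair:
Alpha–Bravo: 859.1 km
Bravo–Charlie: 716.1 km
Charlie–Delta: 283.7 km
Delta–Echo: 947.8 km
Echo–Foxtrot: 687.4 km
Smallest added distance is 283.7 km, inserting between Charlie and Delta.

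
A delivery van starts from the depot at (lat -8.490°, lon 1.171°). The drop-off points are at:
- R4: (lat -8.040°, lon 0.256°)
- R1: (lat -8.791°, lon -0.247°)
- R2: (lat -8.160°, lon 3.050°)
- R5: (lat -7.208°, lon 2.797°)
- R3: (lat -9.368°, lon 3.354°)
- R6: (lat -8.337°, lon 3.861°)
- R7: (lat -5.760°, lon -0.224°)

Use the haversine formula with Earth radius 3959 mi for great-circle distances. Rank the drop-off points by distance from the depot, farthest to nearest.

R7, R6, R3, R5, R2, R1, R4

Distance from the depot at (lat -8.490°, lon 1.171°) to each:
R7 (lat -5.760°, lon -0.224°): 211.5 mi
R6 (lat -8.337°, lon 3.861°): 184.2 mi
R3 (lat -9.368°, lon 3.354°): 160.9 mi
R5 (lat -7.208°, lon 2.797°): 142.2 mi
R2 (lat -8.160°, lon 3.050°): 130.5 mi
R1 (lat -8.791°, lon -0.247°): 99.1 mi
R4 (lat -8.040°, lon 0.256°): 69.9 mi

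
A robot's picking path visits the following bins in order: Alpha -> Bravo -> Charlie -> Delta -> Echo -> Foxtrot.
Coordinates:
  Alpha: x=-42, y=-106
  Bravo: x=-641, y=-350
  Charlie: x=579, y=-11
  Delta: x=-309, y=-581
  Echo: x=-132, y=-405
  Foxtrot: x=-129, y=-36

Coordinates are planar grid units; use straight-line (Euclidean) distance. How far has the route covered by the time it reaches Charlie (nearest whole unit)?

1913

Leg distances:
Alpha→Bravo: 646.8  (cumulative 646.8)
Bravo→Charlie: 1266.2  (cumulative 1913.0)
Cumulative distance at Charlie ≈ 1913.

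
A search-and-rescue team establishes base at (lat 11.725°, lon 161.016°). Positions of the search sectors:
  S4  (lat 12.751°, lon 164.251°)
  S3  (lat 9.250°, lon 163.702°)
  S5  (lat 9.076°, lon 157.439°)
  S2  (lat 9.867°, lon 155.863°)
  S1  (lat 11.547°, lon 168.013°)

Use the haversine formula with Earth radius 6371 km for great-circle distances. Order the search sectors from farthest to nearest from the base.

Distances from the base:
S1 (lat 11.547°, lon 168.013°): 762.3 km
S2 (lat 9.867°, lon 155.863°): 599.5 km
S5 (lat 9.076°, lon 157.439°): 489.7 km
S3 (lat 9.250°, lon 163.702°): 402.5 km
S4 (lat 12.751°, lon 164.251°): 369.6 km

S1, S2, S5, S3, S4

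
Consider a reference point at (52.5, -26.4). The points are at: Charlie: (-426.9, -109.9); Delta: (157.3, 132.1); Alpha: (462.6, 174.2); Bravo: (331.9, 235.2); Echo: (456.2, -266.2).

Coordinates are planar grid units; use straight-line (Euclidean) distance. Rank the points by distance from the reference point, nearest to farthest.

Delta, Bravo, Alpha, Echo, Charlie

Computing each straight-line distance from (52.5, -26.4):
Delta (157.3, 132.1): 190.0
Bravo (331.9, 235.2): 382.8
Alpha (462.6, 174.2): 456.5
Echo (456.2, -266.2): 469.6
Charlie (-426.9, -109.9): 486.6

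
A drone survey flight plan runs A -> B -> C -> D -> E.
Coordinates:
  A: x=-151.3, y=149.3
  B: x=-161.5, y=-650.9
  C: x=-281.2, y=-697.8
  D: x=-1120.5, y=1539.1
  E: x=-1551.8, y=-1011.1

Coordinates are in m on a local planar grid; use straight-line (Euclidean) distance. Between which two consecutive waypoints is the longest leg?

Leg distances:
A→B: 800.3 m
B→C: 128.6 m
C→D: 2389.2 m
D→E: 2586.4 m
The longest leg is D–E at 2586.4 m.

D–E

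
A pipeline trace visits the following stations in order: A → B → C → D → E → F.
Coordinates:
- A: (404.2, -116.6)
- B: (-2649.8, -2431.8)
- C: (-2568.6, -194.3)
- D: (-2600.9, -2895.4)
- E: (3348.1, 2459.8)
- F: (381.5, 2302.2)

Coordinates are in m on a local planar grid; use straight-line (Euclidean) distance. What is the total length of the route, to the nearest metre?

19748 m

Leg distances:
A→B: 3832.4 m  (cumulative 3832.4 m)
B→C: 2239.0 m  (cumulative 6071.3 m)
C→D: 2701.3 m  (cumulative 8772.6 m)
D→E: 8004.3 m  (cumulative 16776.9 m)
E→F: 2970.8 m  (cumulative 19747.7 m)
Total route length ≈ 19748 m.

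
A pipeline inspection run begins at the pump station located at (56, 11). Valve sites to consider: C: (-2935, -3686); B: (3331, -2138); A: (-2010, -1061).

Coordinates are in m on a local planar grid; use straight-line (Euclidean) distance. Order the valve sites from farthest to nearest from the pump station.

Computing each straight-line distance from (56, 11):
C (-2935, -3686): 4755.4 m
B (3331, -2138): 3917.1 m
A (-2010, -1061): 2327.6 m

C, B, A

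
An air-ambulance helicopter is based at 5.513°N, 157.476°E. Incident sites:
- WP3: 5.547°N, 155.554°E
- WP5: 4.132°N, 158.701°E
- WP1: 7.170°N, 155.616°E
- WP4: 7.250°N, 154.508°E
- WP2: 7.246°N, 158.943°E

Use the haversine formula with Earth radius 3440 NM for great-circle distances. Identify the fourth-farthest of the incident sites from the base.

WP3

Distance to each, sorted:
WP4: 205.5 NM
WP1: 149.0 NM
WP2: 136.0 NM
WP3: 114.9 NM
WP5: 110.7 NM
The fourth-farthest is WP3 at 114.9 NM.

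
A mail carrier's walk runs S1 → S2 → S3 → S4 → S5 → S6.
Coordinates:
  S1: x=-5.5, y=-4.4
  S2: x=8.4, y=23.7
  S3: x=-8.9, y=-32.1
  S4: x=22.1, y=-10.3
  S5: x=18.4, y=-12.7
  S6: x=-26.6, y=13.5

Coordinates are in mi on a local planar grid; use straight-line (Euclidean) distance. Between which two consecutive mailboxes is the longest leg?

Leg distances:
S1→S2: 31.3 mi
S2→S3: 58.4 mi
S3→S4: 37.9 mi
S4→S5: 4.4 mi
S5→S6: 52.1 mi
The longest leg is S2–S3 at 58.4 mi.

S2–S3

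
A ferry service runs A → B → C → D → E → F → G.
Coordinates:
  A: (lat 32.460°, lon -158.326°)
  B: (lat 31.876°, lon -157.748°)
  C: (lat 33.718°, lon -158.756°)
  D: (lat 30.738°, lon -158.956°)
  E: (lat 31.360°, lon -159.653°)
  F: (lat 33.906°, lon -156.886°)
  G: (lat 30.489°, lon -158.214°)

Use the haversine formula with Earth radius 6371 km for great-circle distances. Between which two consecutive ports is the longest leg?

F–G

Leg distances:
A→B: 84.7 km
B→C: 225.4 km
C→D: 331.9 km
D→E: 95.9 km
E→F: 383.7 km
F→G: 400.0 km
The longest leg is F–G at 400.0 km.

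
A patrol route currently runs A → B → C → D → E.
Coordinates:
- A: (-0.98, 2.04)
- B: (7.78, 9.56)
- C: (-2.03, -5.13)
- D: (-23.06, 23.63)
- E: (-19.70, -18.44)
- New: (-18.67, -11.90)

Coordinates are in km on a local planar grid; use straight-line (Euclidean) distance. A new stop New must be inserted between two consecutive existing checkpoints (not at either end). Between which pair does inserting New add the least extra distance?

between D and E

Added distance for inserting New between each consecutive pair:
A–B: 45.0 km
B–C: 34.4 km
C–D: 18.1 km
D–E: 0.2 km
Smallest added distance is 0.2 km, inserting between D and E.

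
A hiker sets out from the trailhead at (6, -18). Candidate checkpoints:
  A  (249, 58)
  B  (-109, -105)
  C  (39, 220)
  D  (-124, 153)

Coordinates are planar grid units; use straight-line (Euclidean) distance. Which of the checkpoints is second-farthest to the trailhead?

C

Distances from the trailhead ((6, -18)):
A: 254.6
C: 240.3
D: 214.8
B: 144.2
The second-farthest is C at 240.3.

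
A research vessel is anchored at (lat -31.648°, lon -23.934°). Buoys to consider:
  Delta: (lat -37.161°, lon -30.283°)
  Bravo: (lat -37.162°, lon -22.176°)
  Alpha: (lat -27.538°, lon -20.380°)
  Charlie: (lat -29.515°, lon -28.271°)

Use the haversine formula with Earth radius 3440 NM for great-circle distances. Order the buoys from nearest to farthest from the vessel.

Distance from the vessel at (lat -31.648°, lon -23.934°) to each:
Charlie (lat -29.515°, lon -28.271°): 258.1 NM
Alpha (lat -27.538°, lon -20.380°): 308.7 NM
Bravo (lat -37.162°, lon -22.176°): 342.3 NM
Delta (lat -37.161°, lon -30.283°): 456.4 NM

Charlie, Alpha, Bravo, Delta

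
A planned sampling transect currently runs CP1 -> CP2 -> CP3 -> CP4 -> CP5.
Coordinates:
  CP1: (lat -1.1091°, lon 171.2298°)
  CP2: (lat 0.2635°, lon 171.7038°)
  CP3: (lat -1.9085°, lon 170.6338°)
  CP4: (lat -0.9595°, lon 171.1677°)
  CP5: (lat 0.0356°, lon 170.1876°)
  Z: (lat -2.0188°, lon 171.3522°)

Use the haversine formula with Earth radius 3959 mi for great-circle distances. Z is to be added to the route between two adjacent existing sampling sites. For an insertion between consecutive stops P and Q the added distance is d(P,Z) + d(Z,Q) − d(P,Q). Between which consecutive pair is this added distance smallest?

between CP2 and CP3

Added distance for inserting Z between each consecutive pair:
CP1–CP2: 122.6 mi
CP2–CP3: 42.5 mi
CP3–CP4: 49.3 mi
CP4–CP5: 141.0 mi
Smallest added distance is 42.5 mi, inserting between CP2 and CP3.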